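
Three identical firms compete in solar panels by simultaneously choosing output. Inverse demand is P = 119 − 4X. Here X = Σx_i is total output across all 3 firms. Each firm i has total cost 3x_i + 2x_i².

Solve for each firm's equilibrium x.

5.8

A representative firm's profit is π_i = x_i(119 − 4X) − 3x_i − 2x_i², with X = x_i + Σ_{j≠i} x_j.
First-order condition: 116 − 12x_i − 4Σ_{j≠i} x_j = 0.
In a symmetric equilibrium every firm chooses the same x, so Σ_{j≠i} x_j = 2x. The condition becomes 116 − 20x = 0, giving x = 116/20 = 5.8.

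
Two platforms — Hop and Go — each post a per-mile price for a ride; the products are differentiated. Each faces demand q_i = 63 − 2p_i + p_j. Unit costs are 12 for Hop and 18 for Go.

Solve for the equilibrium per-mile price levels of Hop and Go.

29.8, 32.2

Hop's profit: π = (p_{Hop} − 12)(63 − 2p_{Hop} + p_{Go}).
∂π/∂p_{Hop} = 87 − 4p_{Hop} + p_{Go} = 0 ⇒ p_{Hop} = 21.75 + 0.25p_{Go}.
Similarly p_{Go} = 24.75 + 0.25p_{Hop}.
Plugging p_{Go} into Hop's best response: p_{Hop} = 21.75 + 0.25(24.75 + 0.25p_{Hop}) ⇒ 0.9375p_{Hop} = 27.9375, so p_{Hop} = 29.8.
Then p_{Go} = 24.75 + 0.25·29.8 = 32.2.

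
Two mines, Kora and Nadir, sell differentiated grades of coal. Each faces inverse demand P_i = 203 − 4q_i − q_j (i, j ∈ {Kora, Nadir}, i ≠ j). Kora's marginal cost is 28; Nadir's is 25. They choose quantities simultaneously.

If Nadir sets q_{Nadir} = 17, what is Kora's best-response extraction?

19.75

Mine Kora's profit: π = q_{Kora}(203 − 4q_{Kora} − q_{Nadir}) − 28q_{Kora}.
∂π/∂q_{Kora} = 175 − 8q_{Kora} − q_{Nadir} = 0 ⇒ q_{Kora} = 21.875 − 0.125q_{Nadir}.
At q_{Nadir} = 17: q_{Kora} = 21.875 − 0.125·17 = 19.75.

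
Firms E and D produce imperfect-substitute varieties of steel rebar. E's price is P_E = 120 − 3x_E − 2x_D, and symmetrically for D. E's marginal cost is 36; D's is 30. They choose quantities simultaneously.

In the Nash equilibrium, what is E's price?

Firm E's profit: π = x_E(120 − 3x_E − 2x_D) − 36x_E.
∂π/∂x_E = 84 − 6x_E − 2x_D = 0 ⇒ x_E = 14 − (1/3)x_D.
Similarly x_D = 15 − (1/3)x_E.
Plugging x_D into E's best response: x_E = 14 − (1/3)(15 − (1/3)x_E) ⇒ (8/9)x_E = 9, so x_E = 10.125.
Then x_D = 15 − (1/3)·10.125 = 11.625.
P_E = 120 − 3·10.125 − 2·11.625 = 66.375.

66.375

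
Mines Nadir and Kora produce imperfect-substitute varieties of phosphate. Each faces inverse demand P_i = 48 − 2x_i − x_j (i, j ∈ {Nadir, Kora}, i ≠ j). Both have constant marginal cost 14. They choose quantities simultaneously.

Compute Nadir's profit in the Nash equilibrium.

92.48

Mine Nadir's profit: π = x_{Nadir}(48 − 2x_{Nadir} − x_{Kora}) − 14x_{Nadir}.
∂π/∂x_{Nadir} = 34 − 4x_{Nadir} − x_{Kora} = 0 ⇒ x_{Nadir} = 8.5 − 0.25x_{Kora}.
The game is symmetric, so in equilibrium x_{Kora} = x_{Nadir}: the reaction function gives 1.25x_{Nadir} = 8.5, hence x_{Nadir} = 6.8.
P_{Nadir} = 48 − 2·6.8 − 6.8 = 27.6.
Profit = (27.6 − 14)·6.8 = 92.48.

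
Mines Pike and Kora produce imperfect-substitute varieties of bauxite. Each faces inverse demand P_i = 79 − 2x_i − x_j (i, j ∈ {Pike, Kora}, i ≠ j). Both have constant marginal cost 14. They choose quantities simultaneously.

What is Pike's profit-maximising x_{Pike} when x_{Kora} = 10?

Mine Pike's profit: π = x_{Pike}(79 − 2x_{Pike} − x_{Kora}) − 14x_{Pike}.
∂π/∂x_{Pike} = 65 − 4x_{Pike} − x_{Kora} = 0 ⇒ x_{Pike} = 16.25 − 0.25x_{Kora}.
At x_{Kora} = 10: x_{Pike} = 16.25 − 0.25·10 = 13.75.

13.75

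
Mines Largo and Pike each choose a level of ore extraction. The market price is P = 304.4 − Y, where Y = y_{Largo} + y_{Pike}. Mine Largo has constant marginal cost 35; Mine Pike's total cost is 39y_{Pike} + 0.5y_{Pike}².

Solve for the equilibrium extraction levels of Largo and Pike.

Mine Largo's profit: π = y_{Largo}(304.4 − (y_{Largo} + y_{Pike})) − 35y_{Largo}.
∂π/∂y_{Largo} = 269.4 − 2y_{Largo} − y_{Pike} = 0, so y_{Largo} = 134.7 − 0.5y_{Pike}.
For Pike: ∂π/∂y_{Pike} = 265.4 − 3y_{Pike} − y_{Largo} = 0 ⇒ y_{Pike} = 1327/15 − (1/3)y_{Largo}.
Solving the two reaction functions simultaneously: (1 − (−0.5)(−1/3))y_{Largo} = 134.7 − 0.5·(1327/15), so (5/6)y_{Largo} = 1357/15 and y_{Largo} = 108.56.
Then y_{Pike} = 1327/15 − (1/3)·108.56 = 52.28.

108.56, 52.28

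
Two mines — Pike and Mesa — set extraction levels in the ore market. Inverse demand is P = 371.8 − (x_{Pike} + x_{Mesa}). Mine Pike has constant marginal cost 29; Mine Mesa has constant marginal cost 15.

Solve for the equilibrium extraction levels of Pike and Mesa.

Mine Pike's profit: π = x_{Pike}(371.8 − (x_{Pike} + x_{Mesa})) − 29x_{Pike}.
∂π/∂x_{Pike} = 342.8 − 2x_{Pike} − x_{Mesa} = 0, so x_{Pike} = 171.4 − 0.5x_{Mesa}.
By the same steps for Mesa: x_{Mesa} = 178.4 − 0.5x_{Pike}.
Plugging x_{Mesa} into Pike's best response: x_{Pike} = 171.4 − 0.5(178.4 − 0.5x_{Pike}) ⇒ 0.75x_{Pike} = 82.2, so x_{Pike} = 109.6.
Then x_{Mesa} = 178.4 − 0.5·109.6 = 123.6.

109.6, 123.6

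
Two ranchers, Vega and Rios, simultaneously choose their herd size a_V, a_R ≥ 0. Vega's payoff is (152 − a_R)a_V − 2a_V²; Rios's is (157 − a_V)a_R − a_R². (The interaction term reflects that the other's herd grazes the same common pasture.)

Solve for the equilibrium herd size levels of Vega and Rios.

21, 68

Expanding Vega's payoff: 152a_V − a_Ra_V − 2a_V².
∂π/∂a_V = 152 − a_R − 4a_V = 0, so a_V = 38 − 0.25a_R.
Likewise for Rios: a_R = 78.5 − 0.5a_V.
Plugging a_R into Vega's best response: a_V = 38 − 0.25(78.5 − 0.5a_V) ⇒ 0.875a_V = 18.375, so a_V = 21.
Then a_R = 78.5 − 0.5·21 = 68.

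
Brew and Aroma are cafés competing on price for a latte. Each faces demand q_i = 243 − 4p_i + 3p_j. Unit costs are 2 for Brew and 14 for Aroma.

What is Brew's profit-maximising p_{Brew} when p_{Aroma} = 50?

Brew's profit: π = (p_{Brew} − 2)(243 − 4p_{Brew} + 3p_{Aroma}).
∂π/∂p_{Brew} = 251 − 8p_{Brew} + 3p_{Aroma} = 0 ⇒ p_{Brew} = 31.375 + 0.375p_{Aroma}.
At p_{Aroma} = 50: p_{Brew} = 31.375 + 0.375·50 = 50.125.

50.125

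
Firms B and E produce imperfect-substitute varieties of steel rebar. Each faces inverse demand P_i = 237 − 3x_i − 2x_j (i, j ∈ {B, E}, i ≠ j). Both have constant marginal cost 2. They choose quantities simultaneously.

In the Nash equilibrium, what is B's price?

90.125

Firm B's profit: π = x_B(237 − 3x_B − 2x_E) − 2x_B.
∂π/∂x_B = 235 − 6x_B − 2x_E = 0 ⇒ x_B = 235/6 − (1/3)x_E.
Setting x_B = x_E in the reaction function: x_B = 235/6 − (1/3)x_B, so x_B = (235/6) / (4/3) = 29.375.
P_B = 237 − 3·29.375 − 2·29.375 = 90.125.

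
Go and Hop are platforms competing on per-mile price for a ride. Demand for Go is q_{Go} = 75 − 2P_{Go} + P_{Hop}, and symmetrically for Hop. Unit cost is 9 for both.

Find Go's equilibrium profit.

968

Go's profit: π = (P_{Go} − 9)(75 − 2P_{Go} + P_{Hop}).
∂π/∂P_{Go} = 93 − 4P_{Go} + P_{Hop} = 0 ⇒ P_{Go} = 23.25 + 0.25P_{Hop}.
By symmetry P_{Hop} = P_{Go}; substituting into the reaction function, 0.75P_{Go} = 23.25 and P_{Go} = 31.
q_{Go} = 75 − 2·31 + 31 = 44.
Profit = (31 − 9)·44 = 968.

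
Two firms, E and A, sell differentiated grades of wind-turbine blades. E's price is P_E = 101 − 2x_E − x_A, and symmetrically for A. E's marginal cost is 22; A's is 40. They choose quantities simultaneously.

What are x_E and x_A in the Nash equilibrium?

17, 11

Firm E's profit: π = x_E(101 − 2x_E − x_A) − 22x_E.
∂π/∂x_E = 79 − 4x_E − x_A = 0 ⇒ x_E = 19.75 − 0.25x_A.
Similarly x_A = 15.25 − 0.25x_E.
Substituting the second reaction function into the first: x_E = 19.75 − 0.25(15.25 − 0.25x_E), which gives 0.9375x_E = 15.9375 ⇒ x_E = 17.
Then x_A = 15.25 − 0.25·17 = 11.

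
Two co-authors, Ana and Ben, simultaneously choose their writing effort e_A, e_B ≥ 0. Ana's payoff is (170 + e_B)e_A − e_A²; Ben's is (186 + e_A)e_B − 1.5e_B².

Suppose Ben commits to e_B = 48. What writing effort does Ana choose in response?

Expanding Ana's payoff: 170e_A + e_Be_A − e_A².
∂π/∂e_A = 170 + e_B − 2e_A = 0, so e_A = 85 + 0.5e_B.
At e_B = 48: e_A = 85 + 0.5·48 = 109.

109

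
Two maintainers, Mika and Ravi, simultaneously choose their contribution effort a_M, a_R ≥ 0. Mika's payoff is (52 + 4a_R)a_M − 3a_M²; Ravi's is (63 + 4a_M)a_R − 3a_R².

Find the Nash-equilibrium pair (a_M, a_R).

Expanding Mika's payoff: 52a_M + 4a_Ra_M − 3a_M².
∂π/∂a_M = 52 + 4a_R − 6a_M = 0, so a_M = 26/3 + (2/3)a_R.
Likewise for Ravi: a_R = 10.5 + (2/3)a_M.
Solving the two reaction functions simultaneously: (1 − (2/3)(2/3))a_M = 26/3 + (2/3)·10.5, so (5/9)a_M = 47/3 and a_M = 28.2.
Then a_R = 10.5 + (2/3)·28.2 = 29.3.

28.2, 29.3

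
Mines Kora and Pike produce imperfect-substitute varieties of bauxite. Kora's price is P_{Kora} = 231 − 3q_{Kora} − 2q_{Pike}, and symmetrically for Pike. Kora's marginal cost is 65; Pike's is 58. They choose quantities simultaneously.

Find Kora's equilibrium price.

Mine Kora's profit: π = q_{Kora}(231 − 3q_{Kora} − 2q_{Pike}) − 65q_{Kora}.
∂π/∂q_{Kora} = 166 − 6q_{Kora} − 2q_{Pike} = 0 ⇒ q_{Kora} = 83/3 − (1/3)q_{Pike}.
Similarly q_{Pike} = 173/6 − (1/3)q_{Kora}.
Solving the two reaction functions simultaneously: (1 − (−1/3)(−1/3))q_{Kora} = 83/3 − (1/3)·(173/6), so (8/9)q_{Kora} = 325/18 and q_{Kora} = 20.3125.
Then q_{Pike} = 173/6 − (1/3)·20.3125 = 22.0625.
P_{Kora} = 231 − 3·20.3125 − 2·22.0625 = 125.9375.

125.9375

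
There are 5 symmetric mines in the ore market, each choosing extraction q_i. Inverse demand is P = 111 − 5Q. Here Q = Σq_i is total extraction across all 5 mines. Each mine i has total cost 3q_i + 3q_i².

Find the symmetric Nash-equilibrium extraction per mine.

3

A representative mine's profit is π_i = q_i(111 − 5Q) − 3q_i − 3q_i², with Q = q_i + Σ_{j≠i} q_j.
First-order condition: 108 − 16q_i − 5Σ_{j≠i} q_j = 0.
With identical mines, set every q_j = q: then 108 − 16q − 20q = 0, i.e. q = 108/36 = 3.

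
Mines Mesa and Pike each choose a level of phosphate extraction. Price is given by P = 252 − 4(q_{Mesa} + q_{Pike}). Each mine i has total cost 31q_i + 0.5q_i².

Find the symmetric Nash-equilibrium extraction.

17

Mine Mesa's profit: π = q_{Mesa}(252 − 4(q_{Mesa} + q_{Pike})) − 31q_{Mesa} − 0.5q_{Mesa}².
∂π/∂q_{Mesa} = 221 − 9q_{Mesa} − 4q_{Pike} = 0, so q_{Mesa} = 221/9 − (4/9)q_{Pike}.
Setting q_{Mesa} = q_{Pike} in the reaction function: q_{Mesa} = 221/9 − (4/9)q_{Mesa}, so q_{Mesa} = (221/9) / (13/9) = 17.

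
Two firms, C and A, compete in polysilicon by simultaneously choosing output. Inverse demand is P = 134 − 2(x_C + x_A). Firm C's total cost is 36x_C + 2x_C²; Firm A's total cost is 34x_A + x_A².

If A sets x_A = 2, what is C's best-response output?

Firm C's profit: π = x_C(134 − 2(x_C + x_A)) − 36x_C − 2x_C².
∂π/∂x_C = 98 − 8x_C − 2x_A = 0, so x_C = 12.25 − 0.25x_A.
At x_A = 2: x_C = 12.25 − 0.25·2 = 11.75.

11.75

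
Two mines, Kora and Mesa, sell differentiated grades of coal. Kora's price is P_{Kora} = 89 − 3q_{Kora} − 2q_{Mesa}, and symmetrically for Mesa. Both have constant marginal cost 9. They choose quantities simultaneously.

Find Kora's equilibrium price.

Mine Kora's profit: π = q_{Kora}(89 − 3q_{Kora} − 2q_{Mesa}) − 9q_{Kora}.
∂π/∂q_{Kora} = 80 − 6q_{Kora} − 2q_{Mesa} = 0 ⇒ q_{Kora} = 40/3 − (1/3)q_{Mesa}.
The game is symmetric, so in equilibrium q_{Mesa} = q_{Kora}: the reaction function gives (4/3)q_{Kora} = 40/3, hence q_{Kora} = 10.
P_{Kora} = 89 − 3·10 − 2·10 = 39.

39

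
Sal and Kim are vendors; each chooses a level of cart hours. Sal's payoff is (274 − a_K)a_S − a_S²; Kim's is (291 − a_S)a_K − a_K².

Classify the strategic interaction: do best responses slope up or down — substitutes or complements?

Expanding Sal's payoff: 274a_S − a_Ka_S − a_S².
∂π/∂a_S = 274 − a_K − 2a_S = 0, so a_S = 137 − 0.5a_K.
The best-response slope da_S/da_K = −0.5 < 0: the reaction function is downward-sloping, so the choices are strategic substitutes.

strategic substitutes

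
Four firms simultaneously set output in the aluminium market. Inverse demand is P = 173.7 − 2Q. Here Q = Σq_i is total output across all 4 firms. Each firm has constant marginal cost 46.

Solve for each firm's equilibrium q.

A representative firm's profit is π_i = q_i(173.7 − 2Q) − 46q_i, with Q = q_i + Σ_{j≠i} q_j.
First-order condition: 127.7 − 4q_i − 2Σ_{j≠i} q_j = 0.
In a symmetric equilibrium every firm chooses the same q, so Σ_{j≠i} q_j = 3q. The condition becomes 127.7 − 10q = 0, giving q = 127.7/10 = 12.77.

12.77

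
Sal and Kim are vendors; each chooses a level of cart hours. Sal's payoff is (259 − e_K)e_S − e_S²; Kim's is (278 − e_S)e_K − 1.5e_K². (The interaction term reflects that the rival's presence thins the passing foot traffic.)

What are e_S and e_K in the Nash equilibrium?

Expanding Sal's payoff: 259e_S − e_Ke_S − e_S².
∂π/∂e_S = 259 − e_K − 2e_S = 0, so e_S = 129.5 − 0.5e_K.
Likewise for Kim: e_K = 278/3 − (1/3)e_S.
Plugging e_K into Sal's best response: e_S = 129.5 − 0.5(278/3 − (1/3)e_S) ⇒ (5/6)e_S = 499/6, so e_S = 99.8.
Then e_K = 278/3 − (1/3)·99.8 = 59.4.

99.8, 59.4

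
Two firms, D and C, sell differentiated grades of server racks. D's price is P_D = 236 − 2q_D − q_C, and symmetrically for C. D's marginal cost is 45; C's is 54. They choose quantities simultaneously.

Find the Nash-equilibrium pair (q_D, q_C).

Firm D's profit: π = q_D(236 − 2q_D − q_C) − 45q_D.
∂π/∂q_D = 191 − 4q_D − q_C = 0 ⇒ q_D = 47.75 − 0.25q_C.
Similarly q_C = 45.5 − 0.25q_D.
Substituting the second reaction function into the first: q_D = 47.75 − 0.25(45.5 − 0.25q_D), which gives 0.9375q_D = 36.375 ⇒ q_D = 38.8.
Then q_C = 45.5 − 0.25·38.8 = 35.8.

38.8, 35.8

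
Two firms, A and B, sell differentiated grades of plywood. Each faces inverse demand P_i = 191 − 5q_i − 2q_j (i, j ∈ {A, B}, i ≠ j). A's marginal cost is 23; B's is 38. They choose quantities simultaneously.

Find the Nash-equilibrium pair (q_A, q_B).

14.3125, 12.4375

Firm A's profit: π = q_A(191 − 5q_A − 2q_B) − 23q_A.
∂π/∂q_A = 168 − 10q_A − 2q_B = 0 ⇒ q_A = 16.8 − 0.2q_B.
Similarly q_B = 15.3 − 0.2q_A.
Substituting the second reaction function into the first: q_A = 16.8 − 0.2(15.3 − 0.2q_A), which gives 0.96q_A = 13.74 ⇒ q_A = 14.3125.
Then q_B = 15.3 − 0.2·14.3125 = 12.4375.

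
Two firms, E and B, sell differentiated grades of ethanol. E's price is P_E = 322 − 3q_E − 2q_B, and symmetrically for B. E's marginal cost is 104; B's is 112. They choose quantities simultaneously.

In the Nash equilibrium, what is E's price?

187.25

Firm E's profit: π = q_E(322 − 3q_E − 2q_B) − 104q_E.
∂π/∂q_E = 218 − 6q_E − 2q_B = 0 ⇒ q_E = 109/3 − (1/3)q_B.
Similarly q_B = 35 − (1/3)q_E.
Substituting the second reaction function into the first: q_E = 109/3 − (1/3)(35 − (1/3)q_E), which gives (8/9)q_E = 74/3 ⇒ q_E = 27.75.
Then q_B = 35 − (1/3)·27.75 = 25.75.
P_E = 322 − 3·27.75 − 2·25.75 = 187.25.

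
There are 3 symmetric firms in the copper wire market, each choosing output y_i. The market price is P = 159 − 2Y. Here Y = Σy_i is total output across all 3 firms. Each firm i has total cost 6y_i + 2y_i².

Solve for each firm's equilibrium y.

A representative firm's profit is π_i = y_i(159 − 2Y) − 6y_i − 2y_i², with Y = y_i + Σ_{j≠i} y_j.
First-order condition: 153 − 8y_i − 2Σ_{j≠i} y_j = 0.
With identical firms, set every y_j = y: then 153 − 8y − 4y = 0, i.e. y = 153/12 = 12.75.

12.75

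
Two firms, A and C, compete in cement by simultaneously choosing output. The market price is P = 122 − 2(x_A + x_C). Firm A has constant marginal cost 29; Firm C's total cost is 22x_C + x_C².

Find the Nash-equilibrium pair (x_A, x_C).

Firm A's profit: π = x_A(122 − 2(x_A + x_C)) − 29x_A.
∂π/∂x_A = 93 − 4x_A − 2x_C = 0, so x_A = 23.25 − 0.5x_C.
For C: ∂π/∂x_C = 100 − 6x_C − 2x_A = 0 ⇒ x_C = 50/3 − (1/3)x_A.
Substituting the second reaction function into the first: x_A = 23.25 − 0.5(50/3 − (1/3)x_A), which gives (5/6)x_A = 179/12 ⇒ x_A = 17.9.
Then x_C = 50/3 − (1/3)·17.9 = 10.7.

17.9, 10.7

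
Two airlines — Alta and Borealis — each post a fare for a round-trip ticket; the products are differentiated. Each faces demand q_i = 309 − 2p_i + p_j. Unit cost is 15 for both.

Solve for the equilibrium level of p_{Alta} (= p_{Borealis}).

Alta's profit: π = (p_{Alta} − 15)(309 − 2p_{Alta} + p_{Borealis}).
∂π/∂p_{Alta} = 339 − 4p_{Alta} + p_{Borealis} = 0 ⇒ p_{Alta} = 84.75 + 0.25p_{Borealis}.
By symmetry p_{Borealis} = p_{Alta}; substituting into the reaction function, 0.75p_{Alta} = 84.75 and p_{Alta} = 113.

113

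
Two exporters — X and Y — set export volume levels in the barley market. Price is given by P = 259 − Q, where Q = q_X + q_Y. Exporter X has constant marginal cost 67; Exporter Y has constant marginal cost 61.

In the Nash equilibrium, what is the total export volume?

130

Exporter X's profit: π = q_X(259 − (q_X + q_Y)) − 67q_X.
∂π/∂q_X = 192 − 2q_X − q_Y = 0, so q_X = 96 − 0.5q_Y.
By the same steps for Y: q_Y = 99 − 0.5q_X.
Substituting the second reaction function into the first: q_X = 96 − 0.5(99 − 0.5q_X), which gives 0.75q_X = 46.5 ⇒ q_X = 62.
Then q_Y = 99 − 0.5·62 = 68.
Total export volume: 62 + 68 = 130.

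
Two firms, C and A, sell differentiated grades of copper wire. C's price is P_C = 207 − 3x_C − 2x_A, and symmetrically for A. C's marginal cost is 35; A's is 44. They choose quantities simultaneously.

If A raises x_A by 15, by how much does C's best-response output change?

-5

Firm C's profit: π = x_C(207 − 3x_C − 2x_A) − 35x_C.
∂π/∂x_C = 172 − 6x_C − 2x_A = 0 ⇒ x_C = 86/3 − (1/3)x_A.
The reaction-function slope is −1/3, so a 15-unit rise in x_A moves x_C by −1/3 × 15 = −5. C's best response falls — the actions are strategic substitutes.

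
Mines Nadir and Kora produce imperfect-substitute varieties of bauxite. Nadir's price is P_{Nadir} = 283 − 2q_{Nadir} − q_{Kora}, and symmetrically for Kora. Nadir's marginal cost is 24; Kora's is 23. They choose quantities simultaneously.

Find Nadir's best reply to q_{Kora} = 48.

Mine Nadir's profit: π = q_{Nadir}(283 − 2q_{Nadir} − q_{Kora}) − 24q_{Nadir}.
∂π/∂q_{Nadir} = 259 − 4q_{Nadir} − q_{Kora} = 0 ⇒ q_{Nadir} = 64.75 − 0.25q_{Kora}.
At q_{Kora} = 48: q_{Nadir} = 64.75 − 0.25·48 = 52.75.

52.75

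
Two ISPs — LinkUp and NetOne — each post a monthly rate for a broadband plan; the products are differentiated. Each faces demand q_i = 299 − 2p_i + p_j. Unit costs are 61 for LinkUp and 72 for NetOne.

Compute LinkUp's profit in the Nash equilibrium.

13057.28

LinkUp's profit: π = (p_{LinkUp} − 61)(299 − 2p_{LinkUp} + p_{NetOne}).
∂π/∂p_{LinkUp} = 421 − 4p_{LinkUp} + p_{NetOne} = 0 ⇒ p_{LinkUp} = 105.25 + 0.25p_{NetOne}.
Similarly p_{NetOne} = 110.75 + 0.25p_{LinkUp}.
Solving the two reaction functions simultaneously: (1 − (0.25)(0.25))p_{LinkUp} = 105.25 + 0.25·110.75, so 0.9375p_{LinkUp} = 132.9375 and p_{LinkUp} = 141.8.
Then p_{NetOne} = 110.75 + 0.25·141.8 = 146.2.
q_{LinkUp} = 299 − 2·141.8 + 146.2 = 161.6.
Profit = (141.8 − 61)·161.6 = 13057.28.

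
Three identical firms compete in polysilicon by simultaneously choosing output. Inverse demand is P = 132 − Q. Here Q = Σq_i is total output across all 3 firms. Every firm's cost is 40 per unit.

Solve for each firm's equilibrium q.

A representative firm's profit is π_i = q_i(132 − Q) − 40q_i, with Q = q_i + Σ_{j≠i} q_j.
First-order condition: 92 − 2q_i − Σ_{j≠i} q_j = 0.
Imposing symmetry (q_j = q for all j) turns Σ_{j≠i} q_j into 2q, so 92 = 4q and q = 23.

23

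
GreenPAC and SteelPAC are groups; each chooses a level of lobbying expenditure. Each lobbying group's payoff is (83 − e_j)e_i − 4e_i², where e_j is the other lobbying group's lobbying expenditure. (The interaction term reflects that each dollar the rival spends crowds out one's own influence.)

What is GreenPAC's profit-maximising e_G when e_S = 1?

10.25

GreenPAC's payoff is (83 − e_S)e_G − 4e_G².
∂π/∂e_G = 83 − e_S − 8e_G = 0, so e_G = 10.375 − 0.125e_S.
At e_S = 1: e_G = 10.375 − 0.125·1 = 10.25.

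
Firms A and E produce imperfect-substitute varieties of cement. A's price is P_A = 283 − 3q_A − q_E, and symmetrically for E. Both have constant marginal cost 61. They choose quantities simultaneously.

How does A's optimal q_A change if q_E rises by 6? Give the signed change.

-1

Firm A's profit: π = q_A(283 − 3q_A − q_E) − 61q_A.
∂π/∂q_A = 222 − 6q_A − q_E = 0 ⇒ q_A = 37 − (1/6)q_E.
The reaction-function slope is −1/6, so a 6-unit rise in q_E moves q_A by −1/6 × 6 = −1. A's best response falls — the actions are strategic substitutes.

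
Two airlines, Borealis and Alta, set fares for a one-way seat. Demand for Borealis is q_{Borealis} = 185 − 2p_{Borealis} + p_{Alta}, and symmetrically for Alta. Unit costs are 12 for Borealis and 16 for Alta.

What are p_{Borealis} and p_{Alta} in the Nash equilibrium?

70.2, 71.8

Borealis's profit: π = (p_{Borealis} − 12)(185 − 2p_{Borealis} + p_{Alta}).
∂π/∂p_{Borealis} = 209 − 4p_{Borealis} + p_{Alta} = 0 ⇒ p_{Borealis} = 52.25 + 0.25p_{Alta}.
Similarly p_{Alta} = 54.25 + 0.25p_{Borealis}.
Plugging p_{Alta} into Borealis's best response: p_{Borealis} = 52.25 + 0.25(54.25 + 0.25p_{Borealis}) ⇒ 0.9375p_{Borealis} = 65.8125, so p_{Borealis} = 70.2.
Then p_{Alta} = 54.25 + 0.25·70.2 = 71.8.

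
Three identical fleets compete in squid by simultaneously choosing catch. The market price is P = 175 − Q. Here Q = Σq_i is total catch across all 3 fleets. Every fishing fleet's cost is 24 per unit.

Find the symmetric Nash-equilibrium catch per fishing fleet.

A representative fishing fleet's profit is π_i = q_i(175 − Q) − 24q_i, with Q = q_i + Σ_{j≠i} q_j.
First-order condition: 151 − 2q_i − Σ_{j≠i} q_j = 0.
In a symmetric equilibrium every fishing fleet chooses the same q, so Σ_{j≠i} q_j = 2q. The condition becomes 151 − 4q = 0, giving q = 151/4 = 37.75.

37.75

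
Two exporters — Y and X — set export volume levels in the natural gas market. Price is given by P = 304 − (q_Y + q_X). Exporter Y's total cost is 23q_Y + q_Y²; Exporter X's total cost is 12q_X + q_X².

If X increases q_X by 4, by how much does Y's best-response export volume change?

Exporter Y's profit: π = q_Y(304 − (q_Y + q_X)) − 23q_Y − q_Y².
∂π/∂q_Y = 281 − 4q_Y − q_X = 0, so q_Y = 70.25 − 0.25q_X.
The reaction-function slope is −0.25, so a 4-unit rise in q_X moves q_Y by −0.25 × 4 = −1. Y's best response falls — the actions are strategic substitutes.

-1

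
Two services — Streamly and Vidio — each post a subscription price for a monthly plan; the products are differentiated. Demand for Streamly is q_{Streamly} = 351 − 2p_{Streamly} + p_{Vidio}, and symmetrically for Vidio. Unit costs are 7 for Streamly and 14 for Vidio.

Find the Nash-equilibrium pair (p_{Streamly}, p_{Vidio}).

Streamly's profit: π = (p_{Streamly} − 7)(351 − 2p_{Streamly} + p_{Vidio}).
∂π/∂p_{Streamly} = 365 − 4p_{Streamly} + p_{Vidio} = 0 ⇒ p_{Streamly} = 91.25 + 0.25p_{Vidio}.
Similarly p_{Vidio} = 94.75 + 0.25p_{Streamly}.
Plugging p_{Vidio} into Streamly's best response: p_{Streamly} = 91.25 + 0.25(94.75 + 0.25p_{Streamly}) ⇒ 0.9375p_{Streamly} = 114.9375, so p_{Streamly} = 122.6.
Then p_{Vidio} = 94.75 + 0.25·122.6 = 125.4.

122.6, 125.4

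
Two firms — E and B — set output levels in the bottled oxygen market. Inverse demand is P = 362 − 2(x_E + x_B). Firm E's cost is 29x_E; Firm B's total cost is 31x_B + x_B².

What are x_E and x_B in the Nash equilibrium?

66.8, 32.9

Firm E's profit: π = x_E(362 − 2(x_E + x_B)) − 29x_E.
∂π/∂x_E = 333 − 4x_E − 2x_B = 0, so x_E = 83.25 − 0.5x_B.
For B: ∂π/∂x_B = 331 − 6x_B − 2x_E = 0 ⇒ x_B = 331/6 − (1/3)x_E.
Plugging x_B into E's best response: x_E = 83.25 − 0.5(331/6 − (1/3)x_E) ⇒ (5/6)x_E = 167/3, so x_E = 66.8.
Then x_B = 331/6 − (1/3)·66.8 = 32.9.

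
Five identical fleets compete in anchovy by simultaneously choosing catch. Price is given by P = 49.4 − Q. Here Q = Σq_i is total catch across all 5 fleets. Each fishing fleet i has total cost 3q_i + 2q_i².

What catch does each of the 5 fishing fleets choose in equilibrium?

A representative fishing fleet's profit is π_i = q_i(49.4 − Q) − 3q_i − 2q_i², with Q = q_i + Σ_{j≠i} q_j.
First-order condition: 46.4 − 6q_i − Σ_{j≠i} q_j = 0.
Imposing symmetry (q_j = q for all j) turns Σ_{j≠i} q_j into 4q, so 46.4 = 10q and q = 4.64.

4.64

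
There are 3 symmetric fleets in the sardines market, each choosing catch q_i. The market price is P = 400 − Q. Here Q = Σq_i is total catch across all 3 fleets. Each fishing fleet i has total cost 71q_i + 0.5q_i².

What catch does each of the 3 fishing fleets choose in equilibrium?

A representative fishing fleet's profit is π_i = q_i(400 − Q) − 71q_i − 0.5q_i², with Q = q_i + Σ_{j≠i} q_j.
First-order condition: 329 − 3q_i − Σ_{j≠i} q_j = 0.
With identical fishing fleets, set every q_j = q: then 329 − 3q − 2q = 0, i.e. q = 329/5 = 65.8.

65.8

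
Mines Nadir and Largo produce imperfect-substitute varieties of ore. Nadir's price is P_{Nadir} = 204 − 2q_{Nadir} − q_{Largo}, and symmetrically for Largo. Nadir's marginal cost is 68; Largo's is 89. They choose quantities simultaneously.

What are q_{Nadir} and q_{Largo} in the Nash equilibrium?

28.6, 21.6

Mine Nadir's profit: π = q_{Nadir}(204 − 2q_{Nadir} − q_{Largo}) − 68q_{Nadir}.
∂π/∂q_{Nadir} = 136 − 4q_{Nadir} − q_{Largo} = 0 ⇒ q_{Nadir} = 34 − 0.25q_{Largo}.
Similarly q_{Largo} = 28.75 − 0.25q_{Nadir}.
Solving the two reaction functions simultaneously: (1 − (−0.25)(−0.25))q_{Nadir} = 34 − 0.25·28.75, so 0.9375q_{Nadir} = 26.8125 and q_{Nadir} = 28.6.
Then q_{Largo} = 28.75 − 0.25·28.6 = 21.6.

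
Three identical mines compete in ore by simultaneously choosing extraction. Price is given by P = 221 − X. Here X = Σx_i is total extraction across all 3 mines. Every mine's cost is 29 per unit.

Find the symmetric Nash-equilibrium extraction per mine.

48

A representative mine's profit is π_i = x_i(221 − X) − 29x_i, with X = x_i + Σ_{j≠i} x_j.
First-order condition: 192 − 2x_i − Σ_{j≠i} x_j = 0.
Imposing symmetry (x_j = x for all j) turns Σ_{j≠i} x_j into 2x, so 192 = 4x and x = 48.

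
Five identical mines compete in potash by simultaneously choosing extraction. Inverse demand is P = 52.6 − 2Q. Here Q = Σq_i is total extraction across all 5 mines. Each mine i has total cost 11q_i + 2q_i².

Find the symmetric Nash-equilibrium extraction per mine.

A representative mine's profit is π_i = q_i(52.6 − 2Q) − 11q_i − 2q_i², with Q = q_i + Σ_{j≠i} q_j.
First-order condition: 41.6 − 8q_i − 2Σ_{j≠i} q_j = 0.
In a symmetric equilibrium every mine chooses the same q, so Σ_{j≠i} q_j = 4q. The condition becomes 41.6 − 16q = 0, giving q = 41.6/16 = 2.6.

2.6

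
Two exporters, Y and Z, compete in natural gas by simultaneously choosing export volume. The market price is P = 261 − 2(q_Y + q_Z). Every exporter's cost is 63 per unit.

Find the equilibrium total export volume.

66

Exporter Y's profit: π = q_Y(261 − 2(q_Y + q_Z)) − 63q_Y.
∂π/∂q_Y = 198 − 4q_Y − 2q_Z = 0, so q_Y = 49.5 − 0.5q_Z.
Setting q_Y = q_Z in the reaction function: q_Y = 49.5 − 0.5q_Y, so q_Y = 49.5 / 1.5 = 33.
Total export volume: 33 + 33 = 66.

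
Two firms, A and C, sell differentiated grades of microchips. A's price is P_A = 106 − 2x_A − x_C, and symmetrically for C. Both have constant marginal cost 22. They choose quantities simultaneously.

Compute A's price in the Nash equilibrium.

Firm A's profit: π = x_A(106 − 2x_A − x_C) − 22x_A.
∂π/∂x_A = 84 − 4x_A − x_C = 0 ⇒ x_A = 21 − 0.25x_C.
Setting x_A = x_C in the reaction function: x_A = 21 − 0.25x_A, so x_A = 21 / 1.25 = 16.8.
P_A = 106 − 2·16.8 − 16.8 = 55.6.

55.6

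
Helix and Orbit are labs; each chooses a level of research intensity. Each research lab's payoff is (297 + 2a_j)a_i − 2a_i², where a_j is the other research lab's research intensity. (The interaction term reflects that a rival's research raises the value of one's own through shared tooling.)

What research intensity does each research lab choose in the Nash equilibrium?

Helix's payoff is (297 + 2a_O)a_H − 2a_H².
∂π/∂a_H = 297 + 2a_O − 4a_H = 0, so a_H = 74.25 + 0.5a_O.
The game is symmetric, so in equilibrium a_O = a_H: the reaction function gives 0.5a_H = 74.25, hence a_H = 148.5.

148.5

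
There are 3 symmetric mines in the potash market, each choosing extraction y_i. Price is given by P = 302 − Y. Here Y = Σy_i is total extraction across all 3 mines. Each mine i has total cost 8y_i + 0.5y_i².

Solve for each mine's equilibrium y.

58.8

A representative mine's profit is π_i = y_i(302 − Y) − 8y_i − 0.5y_i², with Y = y_i + Σ_{j≠i} y_j.
First-order condition: 294 − 3y_i − Σ_{j≠i} y_j = 0.
Imposing symmetry (y_j = y for all j) turns Σ_{j≠i} y_j into 2y, so 294 = 5y and y = 58.8.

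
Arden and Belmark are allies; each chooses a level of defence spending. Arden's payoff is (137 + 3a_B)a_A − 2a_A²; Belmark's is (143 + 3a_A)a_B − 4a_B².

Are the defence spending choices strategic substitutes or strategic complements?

strategic complements

Expanding Arden's payoff: 137a_A + 3a_Ba_A − 2a_A².
∂π/∂a_A = 137 + 3a_B − 4a_A = 0, so a_A = 34.25 + 0.75a_B.
The best-response slope da_A/da_B = 0.75 > 0: the reaction function is upward-sloping, so the choices are strategic complements.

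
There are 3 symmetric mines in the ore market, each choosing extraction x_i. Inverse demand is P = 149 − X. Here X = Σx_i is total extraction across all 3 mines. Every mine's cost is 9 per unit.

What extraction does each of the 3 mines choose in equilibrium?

A representative mine's profit is π_i = x_i(149 − X) − 9x_i, with X = x_i + Σ_{j≠i} x_j.
First-order condition: 140 − 2x_i − Σ_{j≠i} x_j = 0.
In a symmetric equilibrium every mine chooses the same x, so Σ_{j≠i} x_j = 2x. The condition becomes 140 − 4x = 0, giving x = 140/4 = 35.

35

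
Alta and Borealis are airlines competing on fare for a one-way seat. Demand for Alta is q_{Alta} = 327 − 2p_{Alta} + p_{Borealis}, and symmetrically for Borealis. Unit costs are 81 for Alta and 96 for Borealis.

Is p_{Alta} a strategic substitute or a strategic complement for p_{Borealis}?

strategic complements

Alta's profit: π = (p_{Alta} − 81)(327 − 2p_{Alta} + p_{Borealis}).
∂π/∂p_{Alta} = 489 − 4p_{Alta} + p_{Borealis} = 0 ⇒ p_{Alta} = 122.25 + 0.25p_{Borealis}.
The best-response slope dp_{Alta}/dp_{Borealis} = 0.25 > 0: the reaction function is upward-sloping, so the choices are strategic complements.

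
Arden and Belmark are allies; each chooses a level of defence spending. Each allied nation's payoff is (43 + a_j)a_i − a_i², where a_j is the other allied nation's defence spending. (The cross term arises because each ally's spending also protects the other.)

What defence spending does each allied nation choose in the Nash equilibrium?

43

Arden's payoff is (43 + a_B)a_A − a_A².
∂π/∂a_A = 43 + a_B − 2a_A = 0, so a_A = 21.5 + 0.5a_B.
Setting a_A = a_B in the reaction function: a_A = 21.5 + 0.5a_A, so a_A = 21.5 / 0.5 = 43.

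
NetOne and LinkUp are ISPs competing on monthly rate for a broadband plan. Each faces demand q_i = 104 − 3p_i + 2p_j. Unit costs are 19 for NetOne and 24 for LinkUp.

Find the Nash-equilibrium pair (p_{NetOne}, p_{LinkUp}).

NetOne's profit: π = (p_{NetOne} − 19)(104 − 3p_{NetOne} + 2p_{LinkUp}).
∂π/∂p_{NetOne} = 161 − 6p_{NetOne} + 2p_{LinkUp} = 0 ⇒ p_{NetOne} = 161/6 + (1/3)p_{LinkUp}.
Similarly p_{LinkUp} = 88/3 + (1/3)p_{NetOne}.
Substituting the second reaction function into the first: p_{NetOne} = 161/6 + (1/3)(88/3 + (1/3)p_{NetOne}), which gives (8/9)p_{NetOne} = 659/18 ⇒ p_{NetOne} = 41.1875.
Then p_{LinkUp} = 88/3 + (1/3)·41.1875 = 43.0625.

41.1875, 43.0625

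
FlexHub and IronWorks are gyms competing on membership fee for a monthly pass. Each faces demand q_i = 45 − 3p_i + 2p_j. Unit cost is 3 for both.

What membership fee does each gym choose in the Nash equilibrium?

FlexHub's profit: π = (p_{FlexHub} − 3)(45 − 3p_{FlexHub} + 2p_{IronWorks}).
∂π/∂p_{FlexHub} = 54 − 6p_{FlexHub} + 2p_{IronWorks} = 0 ⇒ p_{FlexHub} = 9 + (1/3)p_{IronWorks}.
The game is symmetric, so in equilibrium p_{IronWorks} = p_{FlexHub}: the reaction function gives (2/3)p_{FlexHub} = 9, hence p_{FlexHub} = 13.5.

13.5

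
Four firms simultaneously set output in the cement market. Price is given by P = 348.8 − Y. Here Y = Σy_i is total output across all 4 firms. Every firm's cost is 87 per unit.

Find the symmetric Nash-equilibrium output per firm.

52.36

A representative firm's profit is π_i = y_i(348.8 − Y) − 87y_i, with Y = y_i + Σ_{j≠i} y_j.
First-order condition: 261.8 − 2y_i − Σ_{j≠i} y_j = 0.
In a symmetric equilibrium every firm chooses the same y, so Σ_{j≠i} y_j = 3y. The condition becomes 261.8 − 5y = 0, giving y = 261.8/5 = 52.36.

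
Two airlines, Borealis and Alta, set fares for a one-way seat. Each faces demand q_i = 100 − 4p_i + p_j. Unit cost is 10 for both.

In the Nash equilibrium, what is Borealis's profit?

Borealis's profit: π = (p_{Borealis} − 10)(100 − 4p_{Borealis} + p_{Alta}).
∂π/∂p_{Borealis} = 140 − 8p_{Borealis} + p_{Alta} = 0 ⇒ p_{Borealis} = 17.5 + 0.125p_{Alta}.
By symmetry p_{Alta} = p_{Borealis}; substituting into the reaction function, 0.875p_{Borealis} = 17.5 and p_{Borealis} = 20.
q_{Borealis} = 100 − 4·20 + 20 = 40.
Profit = (20 − 10)·40 = 400.

400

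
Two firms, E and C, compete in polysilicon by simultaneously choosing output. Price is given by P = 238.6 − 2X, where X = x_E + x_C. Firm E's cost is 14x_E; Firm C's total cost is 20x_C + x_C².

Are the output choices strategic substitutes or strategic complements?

strategic substitutes

Firm E's profit: π = x_E(238.6 − 2(x_E + x_C)) − 14x_E.
∂π/∂x_E = 224.6 − 4x_E − 2x_C = 0, so x_E = 56.15 − 0.5x_C.
The best-response slope dx_E/dx_C = −0.5 < 0: the reaction function is downward-sloping, so the choices are strategic substitutes.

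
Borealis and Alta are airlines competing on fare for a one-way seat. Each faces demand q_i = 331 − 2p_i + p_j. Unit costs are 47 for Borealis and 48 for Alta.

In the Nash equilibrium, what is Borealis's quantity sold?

Borealis's profit: π = (p_{Borealis} − 47)(331 − 2p_{Borealis} + p_{Alta}).
∂π/∂p_{Borealis} = 425 − 4p_{Borealis} + p_{Alta} = 0 ⇒ p_{Borealis} = 106.25 + 0.25p_{Alta}.
Similarly p_{Alta} = 106.75 + 0.25p_{Borealis}.
Substituting the second reaction function into the first: p_{Borealis} = 106.25 + 0.25(106.75 + 0.25p_{Borealis}), which gives 0.9375p_{Borealis} = 132.9375 ⇒ p_{Borealis} = 141.8.
Then p_{Alta} = 106.75 + 0.25·141.8 = 142.2.
q_{Borealis} = 331 − 2·141.8 + 142.2 = 189.6.

189.6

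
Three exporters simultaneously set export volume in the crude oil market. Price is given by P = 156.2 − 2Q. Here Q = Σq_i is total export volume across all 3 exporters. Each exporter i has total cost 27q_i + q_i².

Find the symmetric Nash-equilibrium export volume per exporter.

A representative exporter's profit is π_i = q_i(156.2 − 2Q) − 27q_i − q_i², with Q = q_i + Σ_{j≠i} q_j.
First-order condition: 129.2 − 6q_i − 2Σ_{j≠i} q_j = 0.
With identical exporters, set every q_j = q: then 129.2 − 6q − 4q = 0, i.e. q = 129.2/10 = 12.92.

12.92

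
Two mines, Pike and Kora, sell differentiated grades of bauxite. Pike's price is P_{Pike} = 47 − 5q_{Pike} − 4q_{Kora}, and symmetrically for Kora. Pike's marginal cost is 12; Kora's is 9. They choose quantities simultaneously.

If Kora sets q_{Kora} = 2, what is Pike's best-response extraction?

Mine Pike's profit: π = q_{Pike}(47 − 5q_{Pike} − 4q_{Kora}) − 12q_{Pike}.
∂π/∂q_{Pike} = 35 − 10q_{Pike} − 4q_{Kora} = 0 ⇒ q_{Pike} = 3.5 − 0.4q_{Kora}.
At q_{Kora} = 2: q_{Pike} = 3.5 − 0.4·2 = 2.7.

2.7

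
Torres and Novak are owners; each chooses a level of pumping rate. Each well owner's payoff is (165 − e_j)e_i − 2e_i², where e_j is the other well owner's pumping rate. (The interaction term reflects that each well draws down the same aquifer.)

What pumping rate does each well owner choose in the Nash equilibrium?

Torres's payoff is (165 − e_N)e_T − 2e_T².
∂π/∂e_T = 165 − e_N − 4e_T = 0, so e_T = 41.25 − 0.25e_N.
Setting e_T = e_N in the reaction function: e_T = 41.25 − 0.25e_T, so e_T = 41.25 / 1.25 = 33.

33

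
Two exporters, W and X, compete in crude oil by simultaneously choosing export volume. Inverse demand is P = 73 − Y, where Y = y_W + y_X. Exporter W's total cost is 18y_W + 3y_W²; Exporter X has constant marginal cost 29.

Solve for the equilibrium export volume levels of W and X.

Exporter W's profit: π = y_W(73 − (y_W + y_X)) − 18y_W − 3y_W².
∂π/∂y_W = 55 − 8y_W − y_X = 0, so y_W = 6.875 − 0.125y_X.
For X: ∂π/∂y_X = 44 − 2y_X − y_W = 0 ⇒ y_X = 22 − 0.5y_W.
Substituting the second reaction function into the first: y_W = 6.875 − 0.125(22 − 0.5y_W), which gives 0.9375y_W = 4.125 ⇒ y_W = 4.4.
Then y_X = 22 − 0.5·4.4 = 19.8.

4.4, 19.8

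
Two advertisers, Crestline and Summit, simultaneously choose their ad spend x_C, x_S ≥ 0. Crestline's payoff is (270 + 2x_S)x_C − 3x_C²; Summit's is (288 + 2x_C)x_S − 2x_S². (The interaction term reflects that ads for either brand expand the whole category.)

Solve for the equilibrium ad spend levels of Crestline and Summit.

82.8, 113.4

Expanding Crestline's payoff: 270x_C + 2x_Sx_C − 3x_C².
∂π/∂x_C = 270 + 2x_S − 6x_C = 0, so x_C = 45 + (1/3)x_S.
Likewise for Summit: x_S = 72 + 0.5x_C.
Plugging x_S into Crestline's best response: x_C = 45 + (1/3)(72 + 0.5x_C) ⇒ (5/6)x_C = 69, so x_C = 82.8.
Then x_S = 72 + 0.5·82.8 = 113.4.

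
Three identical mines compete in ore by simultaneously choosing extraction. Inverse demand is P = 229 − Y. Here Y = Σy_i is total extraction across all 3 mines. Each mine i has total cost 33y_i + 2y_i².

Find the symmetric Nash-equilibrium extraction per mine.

24.5

A representative mine's profit is π_i = y_i(229 − Y) − 33y_i − 2y_i², with Y = y_i + Σ_{j≠i} y_j.
First-order condition: 196 − 6y_i − Σ_{j≠i} y_j = 0.
With identical mines, set every y_j = y: then 196 − 6y − 2y = 0, i.e. y = 196/8 = 24.5.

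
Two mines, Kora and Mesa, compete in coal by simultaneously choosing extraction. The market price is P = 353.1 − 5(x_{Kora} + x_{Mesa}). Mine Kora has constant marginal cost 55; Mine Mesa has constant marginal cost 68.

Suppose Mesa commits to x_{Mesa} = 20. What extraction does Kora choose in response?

19.81

Mine Kora's profit: π = x_{Kora}(353.1 − 5(x_{Kora} + x_{Mesa})) − 55x_{Kora}.
∂π/∂x_{Kora} = 298.1 − 10x_{Kora} − 5x_{Mesa} = 0, so x_{Kora} = 29.81 − 0.5x_{Mesa}.
At x_{Mesa} = 20: x_{Kora} = 29.81 − 0.5·20 = 19.81.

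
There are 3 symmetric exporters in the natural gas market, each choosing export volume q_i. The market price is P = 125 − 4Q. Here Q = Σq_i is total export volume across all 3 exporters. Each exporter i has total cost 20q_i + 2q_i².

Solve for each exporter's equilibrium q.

A representative exporter's profit is π_i = q_i(125 − 4Q) − 20q_i − 2q_i², with Q = q_i + Σ_{j≠i} q_j.
First-order condition: 105 − 12q_i − 4Σ_{j≠i} q_j = 0.
With identical exporters, set every q_j = q: then 105 − 12q − 8q = 0, i.e. q = 105/20 = 5.25.

5.25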